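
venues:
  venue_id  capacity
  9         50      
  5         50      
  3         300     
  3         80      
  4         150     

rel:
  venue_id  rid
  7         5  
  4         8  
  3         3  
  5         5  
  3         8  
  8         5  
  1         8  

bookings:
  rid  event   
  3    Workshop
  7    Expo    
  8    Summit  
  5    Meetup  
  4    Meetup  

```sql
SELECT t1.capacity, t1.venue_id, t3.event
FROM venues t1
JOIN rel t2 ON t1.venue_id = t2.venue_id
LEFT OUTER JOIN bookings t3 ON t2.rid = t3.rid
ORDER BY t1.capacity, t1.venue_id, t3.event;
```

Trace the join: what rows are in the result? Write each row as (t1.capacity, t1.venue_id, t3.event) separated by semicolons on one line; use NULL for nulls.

Step 1 — t1 INNER JOIN t2 on venue_id → 6 row(s).
Then LEFT JOIN `bookings t3` on rid: each of those 6 rows is kept; rows whose t2.rid has no match in t3 get NULL for t3's columns.

(50, 5, Meetup); (80, 3, Summit); (80, 3, Workshop); (150, 4, Summit); (300, 3, Summit); (300, 3, Workshop)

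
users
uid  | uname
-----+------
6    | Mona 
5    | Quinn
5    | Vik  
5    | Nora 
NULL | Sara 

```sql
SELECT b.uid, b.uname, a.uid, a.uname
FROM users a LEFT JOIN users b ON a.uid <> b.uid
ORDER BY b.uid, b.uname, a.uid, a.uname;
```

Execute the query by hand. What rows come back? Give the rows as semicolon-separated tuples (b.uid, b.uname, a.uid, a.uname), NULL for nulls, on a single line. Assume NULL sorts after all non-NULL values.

(5, Nora, 6, Mona); (5, Quinn, 6, Mona); (5, Vik, 6, Mona); (6, Mona, 5, Nora); (6, Mona, 5, Quinn); (6, Mona, 5, Vik); (NULL, NULL, NULL, Sara)

LEFT JOIN keeps every row from `users a`; unmatched rows get NULL for `users b`'s columns.
Matching on a.uid <> b.uid. A NULL in a compared column never satisfies the condition.
Matched pairs: 6; unmatched a rows kept: 1.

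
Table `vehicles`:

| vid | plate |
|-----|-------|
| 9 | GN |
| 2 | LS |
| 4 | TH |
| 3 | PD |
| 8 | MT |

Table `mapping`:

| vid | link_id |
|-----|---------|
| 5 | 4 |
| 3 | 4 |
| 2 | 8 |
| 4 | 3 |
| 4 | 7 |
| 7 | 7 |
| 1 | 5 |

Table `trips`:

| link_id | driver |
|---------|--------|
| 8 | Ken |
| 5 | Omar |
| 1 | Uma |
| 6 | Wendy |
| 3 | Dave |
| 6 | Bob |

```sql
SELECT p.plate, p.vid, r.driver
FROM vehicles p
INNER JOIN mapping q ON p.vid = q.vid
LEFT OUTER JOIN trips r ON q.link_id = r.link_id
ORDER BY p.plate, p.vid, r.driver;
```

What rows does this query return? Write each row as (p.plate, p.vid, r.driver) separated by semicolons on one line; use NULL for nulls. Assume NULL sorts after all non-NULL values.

Evaluate left to right. First `vehicles p INNER JOIN mapping q` on vid: 4 row(s).
Then LEFT JOIN `trips r` on link_id: each of those 4 rows is kept; rows whose q.link_id has no match in r get NULL for r's columns.

(LS, 2, Ken); (PD, 3, NULL); (TH, 4, Dave); (TH, 4, NULL)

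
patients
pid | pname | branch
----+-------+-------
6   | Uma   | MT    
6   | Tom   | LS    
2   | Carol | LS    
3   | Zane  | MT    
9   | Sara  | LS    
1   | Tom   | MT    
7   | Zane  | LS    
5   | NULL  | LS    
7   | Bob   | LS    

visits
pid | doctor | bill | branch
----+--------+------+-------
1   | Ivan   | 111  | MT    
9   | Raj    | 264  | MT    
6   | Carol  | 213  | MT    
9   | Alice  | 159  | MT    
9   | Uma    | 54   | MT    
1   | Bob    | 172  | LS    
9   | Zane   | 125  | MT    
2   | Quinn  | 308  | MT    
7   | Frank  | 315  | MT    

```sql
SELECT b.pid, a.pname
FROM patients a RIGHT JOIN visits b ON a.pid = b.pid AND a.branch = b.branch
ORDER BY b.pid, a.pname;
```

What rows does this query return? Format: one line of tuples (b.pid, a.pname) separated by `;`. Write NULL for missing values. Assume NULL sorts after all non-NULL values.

(1, Tom); (1, NULL); (2, NULL); (6, Uma); (7, NULL); (9, NULL); (9, NULL); (9, NULL); (9, NULL)

RIGHT JOIN keeps every row from `visits`; unmatched rows get NULL for `patients`'s columns.
Matching on a.pid = b.pid AND a.branch = b.branch.
- a[0] pid=6, branch=MT → 1 match(es) in b → 1 row(s).
- a[1] pid=6, branch=LS → no match.
- a[2] pid=2, branch=LS → no match.
- a[3] pid=3, branch=MT → no match.
- a[4] pid=9, branch=LS → no match.
- a[5] pid=1, branch=MT → 1 match(es) in b → 1 row(s).
- a[6] pid=7, branch=LS → no match.
- a[7] pid=5, branch=LS → no match.
- a[8] pid=7, branch=LS → no match.
- 7 row(s) from b found no a partner → padded with NULL.
After projecting and ordering:
b.pid | a.pname
1 | Tom
1 | NULL
2 | NULL
6 | Uma
7 | NULL
9 | NULL
9 | NULL
9 | NULL
9 | NULL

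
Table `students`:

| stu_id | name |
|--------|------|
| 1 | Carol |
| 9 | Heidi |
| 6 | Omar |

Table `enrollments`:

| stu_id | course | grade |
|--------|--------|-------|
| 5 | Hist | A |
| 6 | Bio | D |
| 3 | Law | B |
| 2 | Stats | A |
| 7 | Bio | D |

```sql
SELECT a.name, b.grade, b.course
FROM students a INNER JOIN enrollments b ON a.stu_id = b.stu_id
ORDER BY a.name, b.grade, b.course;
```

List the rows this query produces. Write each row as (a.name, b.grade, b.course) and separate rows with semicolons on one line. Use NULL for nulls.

(Omar, D, Bio)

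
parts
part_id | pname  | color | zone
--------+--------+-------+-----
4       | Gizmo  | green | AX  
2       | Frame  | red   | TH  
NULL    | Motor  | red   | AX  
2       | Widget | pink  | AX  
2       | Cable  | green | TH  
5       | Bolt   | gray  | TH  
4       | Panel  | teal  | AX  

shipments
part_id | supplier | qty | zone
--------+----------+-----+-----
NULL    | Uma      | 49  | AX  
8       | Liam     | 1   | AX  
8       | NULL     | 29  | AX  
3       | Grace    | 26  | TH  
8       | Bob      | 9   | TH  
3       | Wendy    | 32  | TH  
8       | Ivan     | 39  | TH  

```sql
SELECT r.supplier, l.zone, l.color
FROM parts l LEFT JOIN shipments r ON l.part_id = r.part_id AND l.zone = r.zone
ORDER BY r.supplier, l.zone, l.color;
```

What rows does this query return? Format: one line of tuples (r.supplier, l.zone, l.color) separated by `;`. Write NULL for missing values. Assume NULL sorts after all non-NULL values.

LEFT JOIN keeps every row from `parts`; unmatched rows get NULL for `shipments`'s columns.
Matching on l.part_id = r.part_id AND l.zone = r.zone. A NULL in a compared column never satisfies the condition.
Matched pairs: 0; unmatched l rows kept: 7.

(NULL, AX, green); (NULL, AX, pink); (NULL, AX, red); (NULL, AX, teal); (NULL, TH, gray); (NULL, TH, green); (NULL, TH, red)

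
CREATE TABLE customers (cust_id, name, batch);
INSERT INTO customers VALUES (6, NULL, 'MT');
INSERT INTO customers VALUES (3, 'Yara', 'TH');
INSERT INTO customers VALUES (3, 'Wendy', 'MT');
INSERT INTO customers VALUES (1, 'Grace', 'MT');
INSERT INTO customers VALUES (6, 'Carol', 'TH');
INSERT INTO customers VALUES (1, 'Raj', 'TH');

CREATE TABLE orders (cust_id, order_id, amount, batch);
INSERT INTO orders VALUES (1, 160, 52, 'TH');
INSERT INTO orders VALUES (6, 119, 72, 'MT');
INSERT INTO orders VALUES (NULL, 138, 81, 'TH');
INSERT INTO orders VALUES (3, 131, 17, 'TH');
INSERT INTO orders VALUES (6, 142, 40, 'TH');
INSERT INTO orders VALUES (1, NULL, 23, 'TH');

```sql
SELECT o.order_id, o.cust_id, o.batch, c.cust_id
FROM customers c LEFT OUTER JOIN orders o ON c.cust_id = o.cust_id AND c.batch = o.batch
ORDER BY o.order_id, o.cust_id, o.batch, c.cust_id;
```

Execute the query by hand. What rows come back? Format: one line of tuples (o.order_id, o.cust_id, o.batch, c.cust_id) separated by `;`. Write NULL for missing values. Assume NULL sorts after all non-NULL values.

LEFT JOIN keeps every row from `customers`; unmatched rows get NULL for `orders`'s columns.
Matching on c.cust_id = o.cust_id AND c.batch = o.batch. A NULL in a compared column never satisfies the condition.
- cust_id=6, batch=MT: 1 matching o row(s), so 1 row(s) emitted.
- cust_id=3, batch=TH: 1 matching o row(s), so 1 row(s) emitted.
- cust_id=3, batch=MT: no o row matches, row kept with o columns NULL.
- cust_id=1, batch=MT: no o row matches, row kept with o columns NULL.
- cust_id=6, batch=TH: 1 matching o row(s), so 1 row(s) emitted.
- cust_id=1, batch=TH: 2 matching o row(s), so 2 row(s) emitted.
After projecting and ordering:
o.order_id | o.cust_id | o.batch | c.cust_id
119 | 6 | MT | 6
131 | 3 | TH | 3
142 | 6 | TH | 6
160 | 1 | TH | 1
NULL | 1 | TH | 1
NULL | NULL | NULL | 1
NULL | NULL | NULL | 3

(119, 6, MT, 6); (131, 3, TH, 3); (142, 6, TH, 6); (160, 1, TH, 1); (NULL, 1, TH, 1); (NULL, NULL, NULL, 1); (NULL, NULL, NULL, 3)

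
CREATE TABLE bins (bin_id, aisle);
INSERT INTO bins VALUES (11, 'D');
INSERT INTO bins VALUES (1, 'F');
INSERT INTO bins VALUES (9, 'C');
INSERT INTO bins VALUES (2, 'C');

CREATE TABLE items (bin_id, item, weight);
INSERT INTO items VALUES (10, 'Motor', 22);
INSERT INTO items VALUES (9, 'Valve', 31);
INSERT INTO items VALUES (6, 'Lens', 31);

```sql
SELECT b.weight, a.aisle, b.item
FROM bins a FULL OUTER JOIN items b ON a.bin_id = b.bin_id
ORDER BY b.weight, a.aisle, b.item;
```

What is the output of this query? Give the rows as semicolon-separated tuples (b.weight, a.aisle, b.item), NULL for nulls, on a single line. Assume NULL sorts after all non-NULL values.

(22, NULL, Motor); (31, C, Valve); (31, NULL, Lens); (NULL, C, NULL); (NULL, D, NULL); (NULL, F, NULL)

FULL OUTER JOIN keeps every row from both sides; unmatched rows get NULL for the other side's columns.
Matching on a.bin_id = b.bin_id.
- bin_id=11: no b row matches, row kept with b columns NULL.
- bin_id=1: no b row matches, row kept with b columns NULL.
- bin_id=9: 1 matching b row(s), so 1 row(s) emitted.
- bin_id=2: no b row matches, row kept with b columns NULL.
- 2 b row(s) had no a match → kept, a columns NULL.
After projecting and ordering:
b.weight | a.aisle | b.item
22 | NULL | Motor
31 | C | Valve
31 | NULL | Lens
NULL | C | NULL
NULL | D | NULL
NULL | F | NULL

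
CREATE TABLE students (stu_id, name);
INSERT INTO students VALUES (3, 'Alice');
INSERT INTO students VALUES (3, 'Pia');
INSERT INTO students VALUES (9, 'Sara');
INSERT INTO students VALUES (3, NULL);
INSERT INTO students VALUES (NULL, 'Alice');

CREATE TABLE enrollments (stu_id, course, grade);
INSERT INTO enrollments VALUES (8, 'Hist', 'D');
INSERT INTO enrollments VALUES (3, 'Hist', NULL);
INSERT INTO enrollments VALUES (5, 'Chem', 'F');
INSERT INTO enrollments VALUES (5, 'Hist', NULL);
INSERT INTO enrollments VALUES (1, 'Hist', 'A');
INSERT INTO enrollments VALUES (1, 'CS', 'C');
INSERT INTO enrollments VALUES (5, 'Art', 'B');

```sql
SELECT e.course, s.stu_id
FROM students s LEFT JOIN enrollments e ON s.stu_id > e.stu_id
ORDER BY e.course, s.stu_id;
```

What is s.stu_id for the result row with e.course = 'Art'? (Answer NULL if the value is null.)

9

LEFT JOIN keeps every row from `students`; unmatched rows get NULL for `enrollments`'s columns.
Matching on s.stu_id > e.stu_id. A NULL in a compared column never satisfies the condition.
- s row (stu_id=3): matches 2 e row(s) → 2 output row(s).
- s row (stu_id=3): matches 2 e row(s) → 2 output row(s).
- s row (stu_id=9): matches 7 e row(s) → 7 output row(s).
- s row (stu_id=3): matches 2 e row(s) → 2 output row(s).
- s row (stu_id=NULL): no match → kept, e columns NULL.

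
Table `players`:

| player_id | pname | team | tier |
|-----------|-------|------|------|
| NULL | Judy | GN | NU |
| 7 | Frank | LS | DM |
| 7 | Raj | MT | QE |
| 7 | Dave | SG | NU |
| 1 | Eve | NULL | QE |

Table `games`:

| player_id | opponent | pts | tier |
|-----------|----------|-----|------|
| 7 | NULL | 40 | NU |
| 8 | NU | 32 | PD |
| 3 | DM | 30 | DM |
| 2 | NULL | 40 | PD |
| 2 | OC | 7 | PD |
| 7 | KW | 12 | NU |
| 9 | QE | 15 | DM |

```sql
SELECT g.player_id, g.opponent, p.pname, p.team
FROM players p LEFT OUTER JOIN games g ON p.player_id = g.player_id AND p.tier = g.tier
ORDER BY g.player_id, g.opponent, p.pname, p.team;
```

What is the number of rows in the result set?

LEFT JOIN keeps every row from `players`; unmatched rows get NULL for `games`'s columns.
Matching on p.player_id = g.player_id AND p.tier = g.tier. A NULL in a compared column never satisfies the condition.
- player_id=NULL, tier=NU: no g row matches, row kept with g columns NULL.
- player_id=7, tier=DM: no g row matches, row kept with g columns NULL.
- player_id=7, tier=QE: no g row matches, row kept with g columns NULL.
- player_id=7, tier=NU: 2 matching g row(s), so 2 row(s) emitted.
- player_id=1, tier=QE: no g row matches, row kept with g columns NULL.
Total: 2 matched + 4 padded = 6 rows.

6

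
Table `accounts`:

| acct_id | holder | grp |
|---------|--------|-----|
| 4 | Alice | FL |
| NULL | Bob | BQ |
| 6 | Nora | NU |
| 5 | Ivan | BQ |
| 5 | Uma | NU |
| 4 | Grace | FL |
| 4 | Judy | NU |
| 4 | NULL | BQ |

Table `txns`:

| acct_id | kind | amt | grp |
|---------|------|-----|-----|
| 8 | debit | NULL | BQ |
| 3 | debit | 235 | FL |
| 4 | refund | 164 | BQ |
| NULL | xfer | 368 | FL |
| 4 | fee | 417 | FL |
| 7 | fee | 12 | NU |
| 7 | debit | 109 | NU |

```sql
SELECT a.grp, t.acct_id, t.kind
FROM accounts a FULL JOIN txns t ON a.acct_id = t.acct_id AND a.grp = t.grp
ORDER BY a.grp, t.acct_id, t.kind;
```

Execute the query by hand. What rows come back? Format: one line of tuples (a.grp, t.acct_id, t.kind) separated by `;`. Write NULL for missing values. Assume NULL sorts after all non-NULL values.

FULL OUTER JOIN keeps every row from both sides; unmatched rows get NULL for the other side's columns.
Matching on a.acct_id = t.acct_id AND a.grp = t.grp. A NULL in a compared column never satisfies the condition.
- a (acct_id=4, grp=FL) pairs with 1 row(s) of t.
- a (acct_id=NULL, grp=BQ) has no partner → padded with NULL.
- a (acct_id=6, grp=NU) has no partner → padded with NULL.
- a (acct_id=5, grp=BQ) has no partner → padded with NULL.
- a (acct_id=5, grp=NU) has no partner → padded with NULL.
- a (acct_id=4, grp=FL) pairs with 1 row(s) of t.
- a (acct_id=4, grp=NU) has no partner → padded with NULL.
- a (acct_id=4, grp=BQ) pairs with 1 row(s) of t.
- plus 5 unmatched t row(s), each kept with NULL a columns.

(BQ, 4, refund); (BQ, NULL, NULL); (BQ, NULL, NULL); (FL, 4, fee); (FL, 4, fee); (NU, NULL, NULL); (NU, NULL, NULL); (NU, NULL, NULL); (NULL, 3, debit); (NULL, 7, debit); (NULL, 7, fee); (NULL, 8, debit); (NULL, NULL, xfer)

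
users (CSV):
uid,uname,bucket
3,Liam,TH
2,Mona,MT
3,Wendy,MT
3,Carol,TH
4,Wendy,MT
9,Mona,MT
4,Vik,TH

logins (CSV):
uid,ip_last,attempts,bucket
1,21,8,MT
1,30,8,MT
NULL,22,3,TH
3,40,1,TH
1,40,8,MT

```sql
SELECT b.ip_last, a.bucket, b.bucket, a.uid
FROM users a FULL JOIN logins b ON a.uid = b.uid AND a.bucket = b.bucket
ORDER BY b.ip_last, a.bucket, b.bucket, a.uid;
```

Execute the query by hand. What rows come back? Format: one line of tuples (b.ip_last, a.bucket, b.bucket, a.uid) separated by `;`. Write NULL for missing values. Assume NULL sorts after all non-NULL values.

FULL OUTER JOIN keeps every row from both sides; unmatched rows get NULL for the other side's columns.
Matching on a.uid = b.uid AND a.bucket = b.bucket. A NULL in a compared column never satisfies the condition.
Matched pairs: 2; unmatched a rows kept: 5; unmatched b rows kept: 4.

(21, NULL, MT, NULL); (22, NULL, TH, NULL); (30, NULL, MT, NULL); (40, TH, TH, 3); (40, TH, TH, 3); (40, NULL, MT, NULL); (NULL, MT, NULL, 2); (NULL, MT, NULL, 3); (NULL, MT, NULL, 4); (NULL, MT, NULL, 9); (NULL, TH, NULL, 4)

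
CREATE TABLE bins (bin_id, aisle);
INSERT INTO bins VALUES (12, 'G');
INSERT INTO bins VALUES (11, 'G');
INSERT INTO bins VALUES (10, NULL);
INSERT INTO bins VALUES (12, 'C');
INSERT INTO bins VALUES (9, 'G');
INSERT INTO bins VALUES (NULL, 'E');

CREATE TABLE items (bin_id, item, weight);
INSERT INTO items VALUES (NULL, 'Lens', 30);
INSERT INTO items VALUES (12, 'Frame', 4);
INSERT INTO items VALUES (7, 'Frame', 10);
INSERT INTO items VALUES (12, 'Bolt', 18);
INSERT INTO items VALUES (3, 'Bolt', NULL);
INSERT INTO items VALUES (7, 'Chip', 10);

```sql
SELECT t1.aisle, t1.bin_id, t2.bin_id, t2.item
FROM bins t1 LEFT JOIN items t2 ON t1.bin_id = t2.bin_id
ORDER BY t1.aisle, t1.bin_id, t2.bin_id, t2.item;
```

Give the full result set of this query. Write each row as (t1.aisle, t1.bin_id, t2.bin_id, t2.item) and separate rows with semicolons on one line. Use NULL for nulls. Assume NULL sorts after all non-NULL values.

(C, 12, 12, Bolt); (C, 12, 12, Frame); (E, NULL, NULL, NULL); (G, 9, NULL, NULL); (G, 11, NULL, NULL); (G, 12, 12, Bolt); (G, 12, 12, Frame); (NULL, 10, NULL, NULL)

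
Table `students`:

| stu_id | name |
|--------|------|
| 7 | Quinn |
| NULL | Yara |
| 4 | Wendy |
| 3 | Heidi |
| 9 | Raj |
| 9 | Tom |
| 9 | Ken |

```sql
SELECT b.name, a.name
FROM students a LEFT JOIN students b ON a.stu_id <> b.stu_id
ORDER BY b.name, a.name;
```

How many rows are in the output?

LEFT JOIN keeps every row from `students a`; unmatched rows get NULL for `students b`'s columns.
Matching on a.stu_id <> b.stu_id. A NULL in a compared column never satisfies the condition.
Matched pairs: 24; unmatched a rows kept: 1.
Total: 24 matched + 1 padded = 25 rows.

25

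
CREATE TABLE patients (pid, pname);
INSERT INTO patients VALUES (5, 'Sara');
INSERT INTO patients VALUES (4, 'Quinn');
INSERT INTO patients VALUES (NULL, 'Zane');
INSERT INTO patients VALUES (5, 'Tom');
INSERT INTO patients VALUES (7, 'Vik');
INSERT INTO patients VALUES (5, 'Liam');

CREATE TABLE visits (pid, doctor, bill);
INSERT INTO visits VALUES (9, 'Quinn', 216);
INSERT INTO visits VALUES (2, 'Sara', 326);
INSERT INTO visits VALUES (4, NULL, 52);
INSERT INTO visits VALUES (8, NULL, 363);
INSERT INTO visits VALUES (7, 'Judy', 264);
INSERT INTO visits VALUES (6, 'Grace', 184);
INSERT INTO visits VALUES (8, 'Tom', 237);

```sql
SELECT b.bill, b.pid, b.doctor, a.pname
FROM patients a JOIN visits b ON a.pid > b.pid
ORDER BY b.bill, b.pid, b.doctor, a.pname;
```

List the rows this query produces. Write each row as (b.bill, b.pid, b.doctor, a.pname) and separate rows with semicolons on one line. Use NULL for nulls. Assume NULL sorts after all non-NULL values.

(52, 4, NULL, Liam); (52, 4, NULL, Sara); (52, 4, NULL, Tom); (52, 4, NULL, Vik); (184, 6, Grace, Vik); (326, 2, Sara, Liam); (326, 2, Sara, Quinn); (326, 2, Sara, Sara); (326, 2, Sara, Tom); (326, 2, Sara, Vik)

INNER JOIN keeps only pairs where the ON condition holds.
Matching on a.pid > b.pid. A NULL in a compared column never satisfies the condition.
- a row (pid=5): matches 2 b row(s) → 2 output row(s).
- a row (pid=4): matches 1 b row(s) → 1 output row(s).
- a row (pid=NULL): no match → dropped.
- a row (pid=5): matches 2 b row(s) → 2 output row(s).
- a row (pid=7): matches 3 b row(s) → 3 output row(s).
- a row (pid=5): matches 2 b row(s) → 2 output row(s).
After projecting and ordering:
b.bill | b.pid | b.doctor | a.pname
52 | 4 | NULL | Liam
52 | 4 | NULL | Sara
52 | 4 | NULL | Tom
52 | 4 | NULL | Vik
184 | 6 | Grace | Vik
326 | 2 | Sara | Liam
326 | 2 | Sara | Quinn
326 | 2 | Sara | Sara
326 | 2 | Sara | Tom
326 | 2 | Sara | Vik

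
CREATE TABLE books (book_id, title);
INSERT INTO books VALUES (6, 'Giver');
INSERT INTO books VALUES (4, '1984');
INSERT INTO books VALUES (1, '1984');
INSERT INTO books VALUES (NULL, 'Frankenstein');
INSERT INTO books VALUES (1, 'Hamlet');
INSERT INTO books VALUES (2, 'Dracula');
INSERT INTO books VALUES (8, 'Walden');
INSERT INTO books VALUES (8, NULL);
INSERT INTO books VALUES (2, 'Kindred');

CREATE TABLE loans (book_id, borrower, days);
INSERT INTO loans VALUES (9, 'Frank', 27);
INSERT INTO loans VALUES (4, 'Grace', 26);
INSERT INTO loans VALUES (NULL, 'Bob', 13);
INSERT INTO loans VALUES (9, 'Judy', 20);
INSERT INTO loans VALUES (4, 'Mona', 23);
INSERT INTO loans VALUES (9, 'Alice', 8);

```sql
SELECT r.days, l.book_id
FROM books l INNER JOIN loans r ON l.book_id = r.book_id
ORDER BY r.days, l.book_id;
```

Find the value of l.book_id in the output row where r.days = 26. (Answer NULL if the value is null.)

4

INNER JOIN keeps only pairs where the ON condition holds.
Matching on l.book_id = r.book_id. A NULL in a compared column never satisfies the condition.
- l[0] book_id=6 → no match; dropped.
- l[1] book_id=4 → 2 match(es) in r → 2 row(s).
- l[2] book_id=1 → no match; dropped.
- l[3] book_id=NULL → no match; dropped.
- l[4] book_id=1 → no match; dropped.
- l[5] book_id=2 → no match; dropped.
- l[6] book_id=8 → no match; dropped.
- l[7] book_id=8 → no match; dropped.
- l[8] book_id=2 → no match; dropped.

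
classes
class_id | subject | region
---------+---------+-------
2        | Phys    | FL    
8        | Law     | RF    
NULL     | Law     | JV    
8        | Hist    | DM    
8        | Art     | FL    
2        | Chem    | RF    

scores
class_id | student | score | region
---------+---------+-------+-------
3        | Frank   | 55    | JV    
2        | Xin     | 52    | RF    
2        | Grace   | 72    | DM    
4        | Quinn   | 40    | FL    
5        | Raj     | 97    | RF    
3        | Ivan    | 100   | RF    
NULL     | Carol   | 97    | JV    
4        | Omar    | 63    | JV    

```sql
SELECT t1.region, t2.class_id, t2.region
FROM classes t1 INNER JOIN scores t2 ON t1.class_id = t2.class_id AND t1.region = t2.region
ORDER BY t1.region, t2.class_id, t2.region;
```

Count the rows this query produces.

INNER JOIN keeps only pairs where the ON condition holds.
Matching on t1.class_id = t2.class_id AND t1.region = t2.region. A NULL in a compared column never satisfies the condition.
Matched pairs: 1.
Total: 1 rows.

1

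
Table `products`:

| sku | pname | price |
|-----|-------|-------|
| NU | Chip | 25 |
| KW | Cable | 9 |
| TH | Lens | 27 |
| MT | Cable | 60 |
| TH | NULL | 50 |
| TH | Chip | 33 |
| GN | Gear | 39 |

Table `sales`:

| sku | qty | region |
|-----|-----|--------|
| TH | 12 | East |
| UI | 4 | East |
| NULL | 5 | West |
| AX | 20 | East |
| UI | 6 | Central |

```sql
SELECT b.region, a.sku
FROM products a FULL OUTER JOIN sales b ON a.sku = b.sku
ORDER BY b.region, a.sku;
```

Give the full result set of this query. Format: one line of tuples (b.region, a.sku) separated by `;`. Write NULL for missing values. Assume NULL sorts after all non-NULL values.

(Central, NULL); (East, TH); (East, TH); (East, TH); (East, NULL); (East, NULL); (West, NULL); (NULL, GN); (NULL, KW); (NULL, MT); (NULL, NU)

FULL OUTER JOIN keeps every row from both sides; unmatched rows get NULL for the other side's columns.
Matching on a.sku = b.sku. A NULL in a compared column never satisfies the condition.
Matched pairs: 3; unmatched a rows kept: 4; unmatched b rows kept: 4.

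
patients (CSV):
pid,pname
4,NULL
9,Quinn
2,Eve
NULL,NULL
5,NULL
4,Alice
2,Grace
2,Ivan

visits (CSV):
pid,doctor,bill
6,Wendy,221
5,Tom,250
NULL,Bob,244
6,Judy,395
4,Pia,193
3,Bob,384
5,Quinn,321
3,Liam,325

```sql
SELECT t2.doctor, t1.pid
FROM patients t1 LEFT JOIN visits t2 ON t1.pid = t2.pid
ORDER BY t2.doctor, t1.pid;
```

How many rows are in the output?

9

LEFT JOIN keeps every row from `patients`; unmatched rows get NULL for `visits`'s columns.
Matching on t1.pid = t2.pid. A NULL in a compared column never satisfies the condition.
Matched pairs: 4; unmatched t1 rows kept: 5.
Total: 4 matched + 5 padded = 9 rows.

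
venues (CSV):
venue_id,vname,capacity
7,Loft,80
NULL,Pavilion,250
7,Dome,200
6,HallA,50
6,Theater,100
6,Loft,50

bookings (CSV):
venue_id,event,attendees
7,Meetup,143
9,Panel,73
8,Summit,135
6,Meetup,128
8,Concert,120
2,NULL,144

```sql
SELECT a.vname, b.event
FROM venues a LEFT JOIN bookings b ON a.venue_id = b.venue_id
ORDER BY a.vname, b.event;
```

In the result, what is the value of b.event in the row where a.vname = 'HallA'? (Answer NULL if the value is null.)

Meetup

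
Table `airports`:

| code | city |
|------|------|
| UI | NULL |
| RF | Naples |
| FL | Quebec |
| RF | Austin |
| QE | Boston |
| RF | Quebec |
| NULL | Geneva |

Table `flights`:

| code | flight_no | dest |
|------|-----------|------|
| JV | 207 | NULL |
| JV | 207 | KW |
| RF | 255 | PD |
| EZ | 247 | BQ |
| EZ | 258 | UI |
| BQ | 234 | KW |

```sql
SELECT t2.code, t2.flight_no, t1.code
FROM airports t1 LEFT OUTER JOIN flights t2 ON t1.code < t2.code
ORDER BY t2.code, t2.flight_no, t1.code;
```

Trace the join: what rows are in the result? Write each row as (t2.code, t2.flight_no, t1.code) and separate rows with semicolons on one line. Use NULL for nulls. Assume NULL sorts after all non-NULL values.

(JV, 207, FL); (JV, 207, FL); (RF, 255, FL); (RF, 255, QE); (NULL, NULL, RF); (NULL, NULL, RF); (NULL, NULL, RF); (NULL, NULL, UI); (NULL, NULL, NULL)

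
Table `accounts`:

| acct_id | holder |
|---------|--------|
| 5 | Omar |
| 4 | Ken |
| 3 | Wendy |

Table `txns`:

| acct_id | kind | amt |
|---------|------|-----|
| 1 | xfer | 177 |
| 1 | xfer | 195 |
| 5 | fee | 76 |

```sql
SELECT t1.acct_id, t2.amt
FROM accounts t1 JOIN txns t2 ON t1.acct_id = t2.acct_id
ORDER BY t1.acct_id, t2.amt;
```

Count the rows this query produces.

INNER JOIN keeps only pairs where the ON condition holds.
Matching on t1.acct_id = t2.acct_id.
Matched pairs: 1.
Total: 1 rows.

1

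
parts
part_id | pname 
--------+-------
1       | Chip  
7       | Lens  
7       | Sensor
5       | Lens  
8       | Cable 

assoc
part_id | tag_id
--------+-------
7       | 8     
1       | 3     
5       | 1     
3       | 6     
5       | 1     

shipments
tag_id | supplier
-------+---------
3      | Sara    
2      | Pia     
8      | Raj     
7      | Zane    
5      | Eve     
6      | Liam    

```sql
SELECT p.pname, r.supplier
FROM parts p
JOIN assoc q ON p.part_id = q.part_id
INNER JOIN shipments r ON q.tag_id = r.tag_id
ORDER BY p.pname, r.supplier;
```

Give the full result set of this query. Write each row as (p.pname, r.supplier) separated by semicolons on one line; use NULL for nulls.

Step 1 — p INNER JOIN q on part_id → 5 row(s).
Then INNER JOIN `shipments r` on tag_id: keep only rows whose q.tag_id appears in r.

(Chip, Sara); (Lens, Raj); (Sensor, Raj)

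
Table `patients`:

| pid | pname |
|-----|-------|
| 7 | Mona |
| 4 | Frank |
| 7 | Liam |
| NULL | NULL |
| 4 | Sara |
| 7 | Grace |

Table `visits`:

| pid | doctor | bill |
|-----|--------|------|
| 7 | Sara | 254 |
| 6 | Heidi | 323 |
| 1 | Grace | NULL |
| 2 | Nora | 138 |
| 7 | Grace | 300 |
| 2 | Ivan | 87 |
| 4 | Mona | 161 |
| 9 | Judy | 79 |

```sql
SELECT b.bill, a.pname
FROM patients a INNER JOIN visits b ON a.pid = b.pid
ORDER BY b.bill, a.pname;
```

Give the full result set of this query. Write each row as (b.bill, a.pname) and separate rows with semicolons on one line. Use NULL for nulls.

(161, Frank); (161, Sara); (254, Grace); (254, Liam); (254, Mona); (300, Grace); (300, Liam); (300, Mona)

INNER JOIN keeps only pairs where the ON condition holds.
Matching on a.pid = b.pid. A NULL in a compared column never satisfies the condition.
Matched pairs: 8.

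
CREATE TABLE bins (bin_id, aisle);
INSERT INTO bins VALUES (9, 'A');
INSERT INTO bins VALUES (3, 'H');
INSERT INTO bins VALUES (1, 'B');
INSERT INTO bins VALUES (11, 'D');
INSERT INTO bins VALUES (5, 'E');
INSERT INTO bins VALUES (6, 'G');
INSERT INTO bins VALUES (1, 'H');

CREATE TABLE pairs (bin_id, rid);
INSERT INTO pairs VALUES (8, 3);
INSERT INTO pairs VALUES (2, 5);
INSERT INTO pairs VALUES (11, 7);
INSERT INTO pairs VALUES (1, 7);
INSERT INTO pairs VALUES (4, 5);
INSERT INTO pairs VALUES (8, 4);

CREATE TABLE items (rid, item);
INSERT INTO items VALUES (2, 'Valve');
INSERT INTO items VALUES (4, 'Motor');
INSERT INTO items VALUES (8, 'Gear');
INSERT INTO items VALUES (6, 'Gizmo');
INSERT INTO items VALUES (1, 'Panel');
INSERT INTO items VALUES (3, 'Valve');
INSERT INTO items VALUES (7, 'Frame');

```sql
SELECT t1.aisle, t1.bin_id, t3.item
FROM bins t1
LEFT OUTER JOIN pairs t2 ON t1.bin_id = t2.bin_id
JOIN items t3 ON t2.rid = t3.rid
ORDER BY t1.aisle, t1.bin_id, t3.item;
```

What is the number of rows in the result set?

Step 1 — t1 LEFT JOIN t2 on bin_id → 7 row(s).
Then INNER JOIN `items t3` on rid: keep only rows whose t2.rid appears in t3.
Result: 3 row(s).

3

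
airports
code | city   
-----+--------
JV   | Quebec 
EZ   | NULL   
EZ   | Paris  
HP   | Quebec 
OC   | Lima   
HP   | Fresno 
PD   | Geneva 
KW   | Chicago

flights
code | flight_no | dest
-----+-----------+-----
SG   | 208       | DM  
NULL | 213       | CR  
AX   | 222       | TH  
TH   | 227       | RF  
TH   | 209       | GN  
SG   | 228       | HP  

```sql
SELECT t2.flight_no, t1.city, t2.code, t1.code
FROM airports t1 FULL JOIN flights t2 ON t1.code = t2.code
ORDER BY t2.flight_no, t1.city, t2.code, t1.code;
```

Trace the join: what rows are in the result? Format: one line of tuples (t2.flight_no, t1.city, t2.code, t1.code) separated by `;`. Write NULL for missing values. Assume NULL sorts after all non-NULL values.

FULL OUTER JOIN keeps every row from both sides; unmatched rows get NULL for the other side's columns.
Matching on t1.code = t2.code. A NULL in a compared column never satisfies the condition.
- code=JV: no t2 row matches, row kept with t2 columns NULL.
- code=EZ: no t2 row matches, row kept with t2 columns NULL.
- code=EZ: no t2 row matches, row kept with t2 columns NULL.
- code=HP: no t2 row matches, row kept with t2 columns NULL.
- code=OC: no t2 row matches, row kept with t2 columns NULL.
- code=HP: no t2 row matches, row kept with t2 columns NULL.
- code=PD: no t2 row matches, row kept with t2 columns NULL.
- code=KW: no t2 row matches, row kept with t2 columns NULL.
- 6 row(s) from t2 found no t1 partner → padded with NULL.

(208, NULL, SG, NULL); (209, NULL, TH, NULL); (213, NULL, NULL, NULL); (222, NULL, AX, NULL); (227, NULL, TH, NULL); (228, NULL, SG, NULL); (NULL, Chicago, NULL, KW); (NULL, Fresno, NULL, HP); (NULL, Geneva, NULL, PD); (NULL, Lima, NULL, OC); (NULL, Paris, NULL, EZ); (NULL, Quebec, NULL, HP); (NULL, Quebec, NULL, JV); (NULL, NULL, NULL, EZ)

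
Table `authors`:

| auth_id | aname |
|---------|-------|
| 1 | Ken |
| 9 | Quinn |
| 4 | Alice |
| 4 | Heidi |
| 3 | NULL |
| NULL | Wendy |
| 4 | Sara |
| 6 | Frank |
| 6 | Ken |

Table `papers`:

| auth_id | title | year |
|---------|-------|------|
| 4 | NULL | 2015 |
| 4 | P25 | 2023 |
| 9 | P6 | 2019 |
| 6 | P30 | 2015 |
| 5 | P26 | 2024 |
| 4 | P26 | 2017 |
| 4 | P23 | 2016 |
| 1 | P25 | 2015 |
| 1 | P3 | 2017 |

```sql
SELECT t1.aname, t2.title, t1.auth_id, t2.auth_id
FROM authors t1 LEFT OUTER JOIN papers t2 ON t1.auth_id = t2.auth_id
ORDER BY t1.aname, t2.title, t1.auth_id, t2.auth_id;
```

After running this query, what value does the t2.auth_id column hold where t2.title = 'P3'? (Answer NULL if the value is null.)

LEFT JOIN keeps every row from `authors`; unmatched rows get NULL for `papers`'s columns.
Matching on t1.auth_id = t2.auth_id. A NULL in a compared column never satisfies the condition.
- t1 (auth_id=1) pairs with 2 row(s) of t2.
- t1 (auth_id=9) pairs with 1 row(s) of t2.
- t1 (auth_id=4) pairs with 4 row(s) of t2.
- t1 (auth_id=4) pairs with 4 row(s) of t2.
- t1 (auth_id=3) has no partner → padded with NULL.
- t1 (auth_id=NULL) has no partner → padded with NULL.
- t1 (auth_id=4) pairs with 4 row(s) of t2.
- t1 (auth_id=6) pairs with 1 row(s) of t2.
- t1 (auth_id=6) pairs with 1 row(s) of t2.

1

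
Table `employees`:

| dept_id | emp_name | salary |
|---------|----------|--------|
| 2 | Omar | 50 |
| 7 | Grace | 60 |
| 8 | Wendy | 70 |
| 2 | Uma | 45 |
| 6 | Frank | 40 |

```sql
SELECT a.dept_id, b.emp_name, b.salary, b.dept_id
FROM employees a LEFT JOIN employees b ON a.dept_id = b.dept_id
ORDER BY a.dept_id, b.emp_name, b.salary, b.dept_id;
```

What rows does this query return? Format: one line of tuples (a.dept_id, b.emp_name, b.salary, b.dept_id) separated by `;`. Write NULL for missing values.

LEFT JOIN keeps every row from `employees a`; unmatched rows get NULL for `employees b`'s columns.
Matching on a.dept_id = b.dept_id.
- a (dept_id=2) pairs with 2 row(s) of b.
- a (dept_id=7) pairs with 1 row(s) of b.
- a (dept_id=8) pairs with 1 row(s) of b.
- a (dept_id=2) pairs with 2 row(s) of b.
- a (dept_id=6) pairs with 1 row(s) of b.
After projecting and ordering:
a.dept_id | b.emp_name | b.salary | b.dept_id
2 | Omar | 50 | 2
2 | Omar | 50 | 2
2 | Uma | 45 | 2
2 | Uma | 45 | 2
6 | Frank | 40 | 6
7 | Grace | 60 | 7
8 | Wendy | 70 | 8

(2, Omar, 50, 2); (2, Omar, 50, 2); (2, Uma, 45, 2); (2, Uma, 45, 2); (6, Frank, 40, 6); (7, Grace, 60, 7); (8, Wendy, 70, 8)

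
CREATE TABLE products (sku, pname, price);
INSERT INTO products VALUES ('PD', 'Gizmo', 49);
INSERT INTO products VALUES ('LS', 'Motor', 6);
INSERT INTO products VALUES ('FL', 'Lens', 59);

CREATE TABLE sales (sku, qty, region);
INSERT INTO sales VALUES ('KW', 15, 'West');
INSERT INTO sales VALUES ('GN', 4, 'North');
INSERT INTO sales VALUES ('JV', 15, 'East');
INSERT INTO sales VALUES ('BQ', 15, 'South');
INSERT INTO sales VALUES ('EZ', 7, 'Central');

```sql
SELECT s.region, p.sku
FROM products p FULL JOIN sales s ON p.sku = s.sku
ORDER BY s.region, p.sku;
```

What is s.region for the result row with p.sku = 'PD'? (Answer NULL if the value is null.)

NULL

FULL OUTER JOIN keeps every row from both sides; unmatched rows get NULL for the other side's columns.
Matching on p.sku = s.sku.
- sku=PD: no s row matches, row kept with s columns NULL.
- sku=LS: no s row matches, row kept with s columns NULL.
- sku=FL: no s row matches, row kept with s columns NULL.
- plus 5 unmatched s row(s), each kept with NULL p columns.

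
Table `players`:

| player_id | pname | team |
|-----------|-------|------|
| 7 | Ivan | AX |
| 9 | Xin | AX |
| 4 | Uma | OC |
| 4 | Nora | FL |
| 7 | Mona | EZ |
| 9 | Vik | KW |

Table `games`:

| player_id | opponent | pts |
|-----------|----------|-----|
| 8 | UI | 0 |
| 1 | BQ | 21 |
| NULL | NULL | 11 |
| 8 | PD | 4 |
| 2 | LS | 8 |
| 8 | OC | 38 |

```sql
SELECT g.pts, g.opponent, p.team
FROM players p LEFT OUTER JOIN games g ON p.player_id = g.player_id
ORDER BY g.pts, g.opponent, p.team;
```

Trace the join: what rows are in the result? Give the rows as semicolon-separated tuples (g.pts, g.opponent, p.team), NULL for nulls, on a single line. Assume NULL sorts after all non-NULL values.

LEFT JOIN keeps every row from `players`; unmatched rows get NULL for `games`'s columns.
Matching on p.player_id = g.player_id. A NULL in a compared column never satisfies the condition.
- p row (player_id=7): no match → kept, g columns NULL.
- p row (player_id=9): no match → kept, g columns NULL.
- p row (player_id=4): no match → kept, g columns NULL.
- p row (player_id=4): no match → kept, g columns NULL.
- p row (player_id=7): no match → kept, g columns NULL.
- p row (player_id=9): no match → kept, g columns NULL.
After projecting and ordering:
g.pts | g.opponent | p.team
NULL | NULL | AX
NULL | NULL | AX
NULL | NULL | EZ
NULL | NULL | FL
NULL | NULL | KW
NULL | NULL | OC

(NULL, NULL, AX); (NULL, NULL, AX); (NULL, NULL, EZ); (NULL, NULL, FL); (NULL, NULL, KW); (NULL, NULL, OC)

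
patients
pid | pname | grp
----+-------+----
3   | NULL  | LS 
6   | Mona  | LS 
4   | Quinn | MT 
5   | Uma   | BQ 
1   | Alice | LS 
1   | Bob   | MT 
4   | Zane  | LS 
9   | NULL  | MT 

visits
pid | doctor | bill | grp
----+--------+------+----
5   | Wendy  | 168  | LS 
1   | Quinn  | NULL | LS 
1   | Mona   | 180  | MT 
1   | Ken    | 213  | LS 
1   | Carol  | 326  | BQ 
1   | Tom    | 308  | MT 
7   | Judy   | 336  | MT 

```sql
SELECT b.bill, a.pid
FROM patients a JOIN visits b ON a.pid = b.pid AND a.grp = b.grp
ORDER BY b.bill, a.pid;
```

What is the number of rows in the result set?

INNER JOIN keeps only pairs where the ON condition holds.
Matching on a.pid = b.pid AND a.grp = b.grp.
Matched pairs: 4.
Total: 4 rows.

4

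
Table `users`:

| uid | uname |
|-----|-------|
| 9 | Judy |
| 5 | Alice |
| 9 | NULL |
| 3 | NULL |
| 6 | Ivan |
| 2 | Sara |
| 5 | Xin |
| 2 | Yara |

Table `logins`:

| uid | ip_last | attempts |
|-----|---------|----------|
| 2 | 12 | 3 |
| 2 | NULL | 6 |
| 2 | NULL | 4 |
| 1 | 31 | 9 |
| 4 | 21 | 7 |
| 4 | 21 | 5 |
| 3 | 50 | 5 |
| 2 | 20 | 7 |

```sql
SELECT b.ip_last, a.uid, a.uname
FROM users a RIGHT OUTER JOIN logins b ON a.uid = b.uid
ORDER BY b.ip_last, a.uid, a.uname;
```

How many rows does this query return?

12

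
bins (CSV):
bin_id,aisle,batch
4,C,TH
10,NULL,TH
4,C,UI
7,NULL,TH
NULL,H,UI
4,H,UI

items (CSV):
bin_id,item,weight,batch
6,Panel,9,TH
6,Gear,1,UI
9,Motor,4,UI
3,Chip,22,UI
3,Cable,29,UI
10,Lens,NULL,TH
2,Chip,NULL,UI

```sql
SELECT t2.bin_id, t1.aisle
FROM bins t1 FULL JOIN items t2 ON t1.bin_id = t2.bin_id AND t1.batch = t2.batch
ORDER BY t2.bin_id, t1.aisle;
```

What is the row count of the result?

FULL OUTER JOIN keeps every row from both sides; unmatched rows get NULL for the other side's columns.
Matching on t1.bin_id = t2.bin_id AND t1.batch = t2.batch. A NULL in a compared column never satisfies the condition.
- t1[0] bin_id=4, batch=TH → no match; kept with NULLs on the t2 side.
- t1[1] bin_id=10, batch=TH → 1 match(es) in t2 → 1 row(s).
- t1[2] bin_id=4, batch=UI → no match; kept with NULLs on the t2 side.
- t1[3] bin_id=7, batch=TH → no match; kept with NULLs on the t2 side.
- t1[4] bin_id=NULL, batch=UI → no match; kept with NULLs on the t2 side.
- t1[5] bin_id=4, batch=UI → no match; kept with NULLs on the t2 side.
- 6 row(s) from t2 found no t1 partner → padded with NULL.
Total: 1 matched + 11 padded = 12 rows.

12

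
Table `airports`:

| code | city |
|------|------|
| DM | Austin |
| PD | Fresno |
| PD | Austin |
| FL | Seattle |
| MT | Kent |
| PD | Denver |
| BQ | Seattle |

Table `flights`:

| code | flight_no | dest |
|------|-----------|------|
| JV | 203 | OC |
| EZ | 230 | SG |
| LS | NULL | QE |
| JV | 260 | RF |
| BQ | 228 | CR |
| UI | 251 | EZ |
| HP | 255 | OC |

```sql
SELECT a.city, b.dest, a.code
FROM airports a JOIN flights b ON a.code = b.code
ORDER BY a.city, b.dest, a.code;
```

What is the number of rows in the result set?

1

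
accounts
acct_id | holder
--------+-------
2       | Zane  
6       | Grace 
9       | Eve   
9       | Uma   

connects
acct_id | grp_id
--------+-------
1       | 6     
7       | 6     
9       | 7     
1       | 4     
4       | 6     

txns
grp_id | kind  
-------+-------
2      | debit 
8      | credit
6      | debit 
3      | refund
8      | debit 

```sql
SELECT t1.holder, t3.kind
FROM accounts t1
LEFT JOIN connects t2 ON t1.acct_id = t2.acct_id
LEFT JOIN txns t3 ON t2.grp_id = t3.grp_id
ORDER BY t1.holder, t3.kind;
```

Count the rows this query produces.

Step 1 — t1 LEFT JOIN t2 on acct_id → 4 row(s).
Then LEFT JOIN `txns t3` on grp_id: each of those 4 rows is kept; rows whose t2.grp_id has no match in t3 get NULL for t3's columns.
Result: 4 row(s).

4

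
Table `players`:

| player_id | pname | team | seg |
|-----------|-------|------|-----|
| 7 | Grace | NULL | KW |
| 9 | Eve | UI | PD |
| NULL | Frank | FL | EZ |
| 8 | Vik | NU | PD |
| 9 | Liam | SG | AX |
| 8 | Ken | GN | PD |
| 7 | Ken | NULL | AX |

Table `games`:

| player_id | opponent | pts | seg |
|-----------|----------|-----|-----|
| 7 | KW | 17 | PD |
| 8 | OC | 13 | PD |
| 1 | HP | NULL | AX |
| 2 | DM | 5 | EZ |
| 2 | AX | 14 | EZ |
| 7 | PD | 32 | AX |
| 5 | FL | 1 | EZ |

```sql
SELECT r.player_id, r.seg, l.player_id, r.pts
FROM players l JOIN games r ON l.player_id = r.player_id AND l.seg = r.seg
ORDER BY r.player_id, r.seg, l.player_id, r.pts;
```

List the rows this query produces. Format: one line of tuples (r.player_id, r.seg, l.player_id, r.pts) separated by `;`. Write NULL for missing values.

(7, AX, 7, 32); (8, PD, 8, 13); (8, PD, 8, 13)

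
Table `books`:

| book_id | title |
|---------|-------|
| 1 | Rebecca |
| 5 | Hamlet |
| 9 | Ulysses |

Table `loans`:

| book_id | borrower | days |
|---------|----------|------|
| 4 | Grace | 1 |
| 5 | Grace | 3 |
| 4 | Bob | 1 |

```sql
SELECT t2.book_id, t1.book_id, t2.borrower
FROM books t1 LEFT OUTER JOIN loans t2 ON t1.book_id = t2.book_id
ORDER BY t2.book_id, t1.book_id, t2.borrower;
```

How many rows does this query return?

3

LEFT JOIN keeps every row from `books`; unmatched rows get NULL for `loans`'s columns.
Matching on t1.book_id = t2.book_id.
- t1 row (book_id=1): no match → kept, t2 columns NULL.
- t1 row (book_id=5): matches 1 t2 row(s) → 1 output row(s).
- t1 row (book_id=9): no match → kept, t2 columns NULL.
Total: 1 matched + 2 padded = 3 rows.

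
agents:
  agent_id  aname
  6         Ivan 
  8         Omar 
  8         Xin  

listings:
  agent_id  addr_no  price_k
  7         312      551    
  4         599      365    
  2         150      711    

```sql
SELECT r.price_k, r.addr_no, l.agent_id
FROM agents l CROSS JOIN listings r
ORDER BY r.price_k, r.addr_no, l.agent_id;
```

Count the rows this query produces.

CROSS JOIN pairs every row of `agents` with every row of `listings`: 3 × 3 = 9 rows.

9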